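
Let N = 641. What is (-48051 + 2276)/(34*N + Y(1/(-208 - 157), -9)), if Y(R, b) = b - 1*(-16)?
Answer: -45775/21801 ≈ -2.0997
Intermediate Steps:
Y(R, b) = 16 + b (Y(R, b) = b + 16 = 16 + b)
(-48051 + 2276)/(34*N + Y(1/(-208 - 157), -9)) = (-48051 + 2276)/(34*641 + (16 - 9)) = -45775/(21794 + 7) = -45775/21801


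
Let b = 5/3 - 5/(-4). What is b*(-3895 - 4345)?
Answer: -72100/3 ≈ -24033.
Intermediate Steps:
b = 35/12 (b = 5*(1/3) - 5*(-1/4) = 5/3 + 5/4 = 35/12 ≈ 2.9167)
b*(-3895 - 4345) = 35*(-3895 - 4345)/12 = (35/12)*(-8240) = -72100/3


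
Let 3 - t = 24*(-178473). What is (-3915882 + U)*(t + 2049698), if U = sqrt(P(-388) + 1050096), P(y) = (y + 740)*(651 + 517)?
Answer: -24799488247746 + 25332212*sqrt(91327) ≈ -2.4792e+13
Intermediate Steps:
P(y) = 864320 + 1168*y (P(y) = (740 + y)*1168 = 864320 + 1168*y)
U = 4*sqrt(91327) (U = sqrt((864320 + 1168*(-388)) + 1050096) = sqrt((864320 - 453184) + 1050096) = sqrt(411136 + 1050096) = sqrt(1461232) = 4*sqrt(91327) ≈ 1208.8)
t = 4283355 (t = 3 - 24*(-178473) = 3 - 1*(-4283352) = 3 + 4283352 = 4283355)
(-3915882 + U)*(t + 2049698) = (-3915882 + 4*sqrt(91327))*(4283355 + 2049698) = (-3915882 + 4*sqrt(91327))*6333053 = -24799488247746 + 25332212*sqrt(91327)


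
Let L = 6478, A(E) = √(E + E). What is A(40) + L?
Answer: 6478 + 4*√5 ≈ 6486.9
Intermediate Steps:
A(E) = √2*√E (A(E) = √(2*E) = √2*√E)
A(40) + L = √2*√40 + 6478 = √2*(2*√10) + 6478 = 4*√5 + 6478 = 6478 + 4*√5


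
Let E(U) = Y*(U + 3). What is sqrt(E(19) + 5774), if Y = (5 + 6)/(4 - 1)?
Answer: 2*sqrt(13173)/3 ≈ 76.516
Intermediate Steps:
Y = 11/3 ≈ 3.6667
E(U) = 11 + 11*U/3 (E(U) = 11*(U + 3)/3 = 11*(3 + U)/3 = 11 + 11*U/3)
sqrt(E(19) + 5774) = sqrt((11 + (11/3)*19) + 5774) = sqrt((11 + 209/3) + 5774) = sqrt(242/3 + 5774) = sqrt(17564/3) = 2*sqrt(13173)/3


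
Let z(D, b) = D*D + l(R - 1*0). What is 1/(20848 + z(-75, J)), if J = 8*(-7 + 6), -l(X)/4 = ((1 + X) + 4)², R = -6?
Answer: 1/26469 ≈ 3.7780e-5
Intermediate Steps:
l(X) = -4*(5 + X)² (l(X) = -4*((1 + X) + 4)² = -4*(5 + X)²)
J = -8 (J = 8*(-1) = -8)
z(D, b) = -4 + D² (z(D, b) = D*D - 4*(5 + (-6 - 1*0))² = D² - 4*(5 + (-6 + 0))² = D² - 4*(5 - 6)² = D² - 4*(-1)² = D² - 4*1 = D² - 4 = -4 + D²)
1/(20848 + z(-75, J)) = 1/(20848 + (-4 + (-75)²)) = 1/(20848 + (-4 + 5625)) = 1/(20848 + 5621) = 1/26469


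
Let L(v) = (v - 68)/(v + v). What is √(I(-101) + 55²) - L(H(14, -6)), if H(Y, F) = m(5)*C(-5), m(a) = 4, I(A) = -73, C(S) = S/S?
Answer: 8 + 6*√82 ≈ 62.332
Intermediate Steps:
C(S) = 1
H(Y, F) = 4 (H(Y, F) = 4*1 = 4)
L(v) = (-68 + v)/(2*v) (L(v) = (-68 + v)/((2*v)) = (-68 + v)*(1/(2*v)) = (-68 + v)/(2*v))
√(I(-101) + 55²) - L(H(14, -6)) = √(-73 + 55²) - (-68 + 4)/(2*4) = √(-73 + 3025) - (-64)/(2*4) = √2952 - 1*(-8) = 6*√82 + 8 = 8 + 6*√82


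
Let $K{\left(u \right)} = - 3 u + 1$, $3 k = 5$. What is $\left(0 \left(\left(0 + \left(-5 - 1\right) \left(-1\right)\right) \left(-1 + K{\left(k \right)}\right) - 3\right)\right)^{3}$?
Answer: $0$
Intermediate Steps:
$k = \frac{5}{3}$ ($k = \frac{1}{3} \cdot 5 = \frac{5}{3} \approx 1.6667$)
$K{\left(u \right)} = 1 - 3 u$
$\left(0 \left(\left(0 + \left(-5 - 1\right) \left(-1\right)\right) \left(-1 + K{\left(k \right)}\right) - 3\right)\right)^{3} = \left(0 \left(\left(0 + \left(-5 - 1\right) \left(-1\right)\right) \left(-1 + \left(1 - 5\right)\right) - 3\right)\right)^{3} = \left(0 \left(\left(0 - -6\right) \left(-1 + \left(1 - 5\right)\right) - 3\right)\right)^{3} = \left(0 \left(\left(0 + 6\right) \left(-1 - 4\right) - 3\right)\right)^{3} = \left(0 \left(6 \left(-5\right) - 3\right)\right)^{3} = \left(0 \left(-30 - 3\right)\right)^{3} = \left(0 \left(-33\right)\right)^{3} = 0^{3} = 0$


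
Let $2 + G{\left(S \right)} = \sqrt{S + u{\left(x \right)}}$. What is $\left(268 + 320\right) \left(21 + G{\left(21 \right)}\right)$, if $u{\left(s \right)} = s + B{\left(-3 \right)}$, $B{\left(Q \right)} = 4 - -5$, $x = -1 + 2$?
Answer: $11172 + 588 \sqrt{31} \approx 14446.0$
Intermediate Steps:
$x = 1$
$B{\left(Q \right)} = 9$ ($B{\left(Q \right)} = 4 + 5 = 9$)
$u{\left(s \right)} = 9 + s$ ($u{\left(s \right)} = s + 9 = 9 + s$)
$G{\left(S \right)} = -2 + \sqrt{10 + S}$ ($G{\left(S \right)} = -2 + \sqrt{S + \left(9 + 1\right)} = -2 + \sqrt{S + 10} = -2 + \sqrt{10 + S}$)
$\left(268 + 320\right) \left(21 + G{\left(21 \right)}\right) = \left(268 + 320\right) \left(21 - \left(2 - \sqrt{10 + 21}\right)\right) = 588 \left(21 - \left(2 - \sqrt{31}\right)\right) = 588 \left(19 + \sqrt{31}\right) = 11172 + 588 \sqrt{31}$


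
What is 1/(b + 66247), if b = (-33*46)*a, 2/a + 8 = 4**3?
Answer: 14/926699 ≈ 1.5107e-5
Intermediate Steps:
a = 1/28 (a = 2/(-8 + 4**3) = 2/(-8 + 64) = 2/56 = 2*(1/56) = 1/28 ≈ 0.035714)
b = -759/14 (b = -33*46*(1/28) = -1518*1/28 = -759/14 ≈ -54.214)
1/(b + 66247) = 1/(-759/14 + 66247) = 1/(926699/14) = 14/926699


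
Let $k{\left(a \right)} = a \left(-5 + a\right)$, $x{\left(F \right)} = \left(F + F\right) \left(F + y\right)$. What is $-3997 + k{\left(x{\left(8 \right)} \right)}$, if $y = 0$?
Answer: $11747$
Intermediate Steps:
$x{\left(F \right)} = 2 F^{2}$ ($x{\left(F \right)} = \left(F + F\right) \left(F + 0\right) = 2 F F = 2 F^{2}$)
$-3997 + k{\left(x{\left(8 \right)} \right)} = -3997 + 2 \cdot 8^{2} \left(-5 + 2 \cdot 8^{2}\right) = -3997 + 2 \cdot 64 \left(-5 + 2 \cdot 64\right) = -3997 + 128 \left(-5 + 128\right) = -3997 + 128 \cdot 123 = -3997 + 15744 = 11747$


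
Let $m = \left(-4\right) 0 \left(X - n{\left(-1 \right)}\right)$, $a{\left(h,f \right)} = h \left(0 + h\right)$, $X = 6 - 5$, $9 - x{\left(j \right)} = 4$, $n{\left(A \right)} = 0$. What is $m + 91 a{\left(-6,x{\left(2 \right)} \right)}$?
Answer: $3276$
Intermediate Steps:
$x{\left(j \right)} = 5$ ($x{\left(j \right)} = 9 - 4 = 5$)
$X = 1$ ($X = 6 - 5 = 1$)
$a{\left(h,f \right)} = h^{2}$ ($a{\left(h,f \right)} = h h = h^{2}$)
$m = 0$ ($m = \left(-4\right) 0 \left(1 - 0\right) = 0 \left(1 + 0\right) = 0 \cdot 1 = 0$)
$m + 91 a{\left(-6,x{\left(2 \right)} \right)} = 0 + 91 \left(-6\right)^{2} = 0 + 91 \cdot 36 = 0 + 3276 = 3276$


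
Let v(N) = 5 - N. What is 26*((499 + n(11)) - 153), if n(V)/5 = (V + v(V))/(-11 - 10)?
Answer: 188266/21 ≈ 8965.0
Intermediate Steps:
n(V) = -25/21 (n(V) = 5*((V + (5 - V))/(-11 - 10)) = 5*(5/(-21)) = 5*(5*(-1/21)) = 5*(-5/21) = -25/21)
26*((499 + n(11)) - 153) = 26*((499 - 25/21) - 153) = 26*(10454/21 - 153) = 26*(7241/21) = 188266/21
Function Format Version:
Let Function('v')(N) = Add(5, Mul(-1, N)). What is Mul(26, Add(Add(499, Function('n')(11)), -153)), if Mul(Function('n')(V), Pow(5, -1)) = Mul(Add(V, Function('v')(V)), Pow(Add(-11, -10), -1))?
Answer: Rational(188266, 21) ≈ 8965.0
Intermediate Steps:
Function('n')(V) = Rational(-25, 21) (Function('n')(V) = Mul(5, Mul(Add(V, Add(5, Mul(-1, V))), Pow(Add(-11, -10), -1))) = Mul(5, Mul(5, Pow(-21, -1))) = Mul(5, Mul(5, Rational(-1, 21))) = Mul(5, Rational(-5, 21)) = Rational(-25, 21))
Mul(26, Add(Add(499, Function('n')(11)), -153)) = Mul(26, Add(Add(499, Rational(-25, 21)), -153)) = Mul(26, Add(Rational(10454, 21), -153)) = Mul(26, Rational(7241, 21)) = Rational(188266, 21)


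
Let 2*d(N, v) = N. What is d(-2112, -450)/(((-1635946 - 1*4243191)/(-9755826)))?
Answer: -936559296/534467 ≈ -1752.3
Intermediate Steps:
d(N, v) = N/2
d(-2112, -450)/(((-1635946 - 1*4243191)/(-9755826))) = ((½)*(-2112))/(((-1635946 - 1*4243191)/(-9755826))) = -1056*(-9755826/(-1635946 - 4243191)) = -1056/((-5879137*(-1/9755826))) = -1056/5879137/9755826 = -1056*9755826/5879137 = -936559296/534467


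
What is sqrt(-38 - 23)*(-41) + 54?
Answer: 54 - 41*I*sqrt(61) ≈ 54.0 - 320.22*I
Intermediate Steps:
sqrt(-38 - 23)*(-41) + 54 = sqrt(-61)*(-41) + 54 = (I*sqrt(61))*(-41) + 54 = -41*I*sqrt(61) + 54 = 54 - 41*I*sqrt(61)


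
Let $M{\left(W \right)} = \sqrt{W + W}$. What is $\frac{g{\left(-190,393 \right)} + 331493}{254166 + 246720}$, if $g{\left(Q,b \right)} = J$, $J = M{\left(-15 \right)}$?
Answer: $\frac{331493}{500886} + \frac{i \sqrt{30}}{500886} \approx 0.66181 + 1.0935 \cdot 10^{-5} i$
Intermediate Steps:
$M{\left(W \right)} = \sqrt{2} \sqrt{W}$ ($M{\left(W \right)} = \sqrt{2 W} = \sqrt{2} \sqrt{W}$)
$J = i \sqrt{30}$ ($J = \sqrt{2} \sqrt{-15} = \sqrt{2} i \sqrt{15} = i \sqrt{30} \approx 5.4772 i$)
$g{\left(Q,b \right)} = i \sqrt{30}$
$\frac{g{\left(-190,393 \right)} + 331493}{254166 + 246720} = \frac{i \sqrt{30} + 331493}{254166 + 246720} = \frac{331493 + i \sqrt{30}}{500886} = \left(331493 + i \sqrt{30}\right) \frac{1}{500886} = \frac{331493}{500886} + \frac{i \sqrt{30}}{500886}$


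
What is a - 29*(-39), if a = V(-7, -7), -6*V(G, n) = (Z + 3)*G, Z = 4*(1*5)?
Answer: 6947/6 ≈ 1157.8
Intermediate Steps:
Z = 20 (Z = 4*5 = 20)
V(G, n) = -23*G/6 (V(G, n) = -(20 + 3)*G/6 = -23*G/6)
a = 161/6 (a = -23/6*(-7) = 161/6 ≈ 26.833)
a - 29*(-39) = 161/6 - 29*(-39) = 161/6 + 1131 = 6947/6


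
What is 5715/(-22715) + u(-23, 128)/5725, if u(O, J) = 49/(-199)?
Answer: -1302413932/5175726325 ≈ -0.25164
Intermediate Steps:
u(O, J) = -49/199 (u(O, J) = 49*(-1/199) = -49/199)
5715/(-22715) + u(-23, 128)/5725 = 5715/(-22715) - 49/199/5725 = 5715*(-1/22715) - 49/199*1/5725 = -1143/4543 - 49/1139275 = -1302413932/5175726325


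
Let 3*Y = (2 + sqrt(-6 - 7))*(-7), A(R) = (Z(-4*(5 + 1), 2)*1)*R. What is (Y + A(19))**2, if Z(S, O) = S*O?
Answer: 840207 + 38500*I*sqrt(13)/9 ≈ 8.4021e+5 + 15424.0*I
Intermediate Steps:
Z(S, O) = O*S
A(R) = -48*R (A(R) = ((2*(-4*(5 + 1)))*1)*R = ((2*(-4*6))*1)*R = ((2*(-24))*1)*R = (-48*1)*R = -48*R)
Y = -14/3 - 7*I*sqrt(13)/3 (Y = ((2 + sqrt(-6 - 7))*(-7))/3 = ((2 + sqrt(-13))*(-7))/3 = ((2 + I*sqrt(13))*(-7))/3 = (-14 - 7*I*sqrt(13))/3 = -14/3 - 7*I*sqrt(13)/3 ≈ -4.6667 - 8.4129*I)
(Y + A(19))**2 = ((-14/3 - 7*I*sqrt(13)/3) - 48*19)**2 = ((-14/3 - 7*I*sqrt(13)/3) - 912)**2 = (-2750/3 - 7*I*sqrt(13)/3)**2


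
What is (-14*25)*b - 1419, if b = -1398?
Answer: 487881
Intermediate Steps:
(-14*25)*b - 1419 = -14*25*(-1398) - 1419 = -350*(-1398) - 1419 = 489300 - 1419 = 487881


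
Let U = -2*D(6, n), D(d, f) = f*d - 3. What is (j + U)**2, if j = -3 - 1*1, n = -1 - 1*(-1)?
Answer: 4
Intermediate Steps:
n = 0 (n = -1 + 1 = 0)
D(d, f) = -3 + d*f (D(d, f) = d*f - 3 = -3 + d*f)
j = -4 (j = -3 - 1 = -4)
U = 6 (U = -2*(-3 + 6*0) = -2*(-3 + 0) = -2*(-3) = 6)
(j + U)**2 = (-4 + 6)**2 = 2**2 = 4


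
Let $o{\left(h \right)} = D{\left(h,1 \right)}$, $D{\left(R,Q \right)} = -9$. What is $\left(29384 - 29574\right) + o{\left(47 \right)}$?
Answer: $-199$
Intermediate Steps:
$o{\left(h \right)} = -9$
$\left(29384 - 29574\right) + o{\left(47 \right)} = \left(29384 - 29574\right) - 9 = -190 - 9 = -199$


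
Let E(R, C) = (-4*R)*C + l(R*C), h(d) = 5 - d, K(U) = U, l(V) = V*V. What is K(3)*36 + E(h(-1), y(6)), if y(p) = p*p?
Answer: 45900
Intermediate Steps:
l(V) = V²
y(p) = p²
E(R, C) = C²*R² - 4*C*R (E(R, C) = (-4*R)*C + (R*C)² = -4*C*R + (C*R)² = -4*C*R + C²*R² = C²*R² - 4*C*R)
K(3)*36 + E(h(-1), y(6)) = 3*36 + 6²*(5 - 1*(-1))*(-4 + 6²*(5 - 1*(-1))) = 108 + 36*(5 + 1)*(-4 + 36*(5 + 1)) = 108 + 36*6*(-4 + 36*6) = 108 + 36*6*(-4 + 216) = 108 + 36*6*212 = 108 + 45792 = 45900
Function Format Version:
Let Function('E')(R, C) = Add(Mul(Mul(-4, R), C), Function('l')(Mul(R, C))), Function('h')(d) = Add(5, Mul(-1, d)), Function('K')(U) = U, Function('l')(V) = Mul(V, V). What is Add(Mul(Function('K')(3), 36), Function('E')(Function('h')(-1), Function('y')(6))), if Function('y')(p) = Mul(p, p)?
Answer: 45900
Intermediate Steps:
Function('l')(V) = Pow(V, 2)
Function('y')(p) = Pow(p, 2)
Function('E')(R, C) = Add(Mul(Pow(C, 2), Pow(R, 2)), Mul(-4, C, R)) (Function('E')(R, C) = Add(Mul(Mul(-4, R), C), Pow(Mul(R, C), 2)) = Add(Mul(-4, C, R), Pow(Mul(C, R), 2)) = Add(Mul(-4, C, R), Mul(Pow(C, 2), Pow(R, 2))) = Add(Mul(Pow(C, 2), Pow(R, 2)), Mul(-4, C, R)))
Add(Mul(Function('K')(3), 36), Function('E')(Function('h')(-1), Function('y')(6))) = Add(Mul(3, 36), Mul(Pow(6, 2), Add(5, Mul(-1, -1)), Add(-4, Mul(Pow(6, 2), Add(5, Mul(-1, -1)))))) = Add(108, Mul(36, Add(5, 1), Add(-4, Mul(36, Add(5, 1))))) = Add(108, Mul(36, 6, Add(-4, Mul(36, 6)))) = Add(108, Mul(36, 6, Add(-4, 216))) = Add(108, Mul(36, 6, 212)) = Add(108, 45792) = 45900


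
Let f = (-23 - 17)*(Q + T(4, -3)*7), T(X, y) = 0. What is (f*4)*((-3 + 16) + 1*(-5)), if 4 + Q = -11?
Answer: 19200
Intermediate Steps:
Q = -15 (Q = -4 - 11 = -15)
f = 600 (f = (-23 - 17)*(-15 + 0*7) = -40*(-15 + 0) = -40*(-15) = 600)
(f*4)*((-3 + 16) + 1*(-5)) = (600*4)*((-3 + 16) + 1*(-5)) = 2400*(13 - 5) = 2400*8 = 19200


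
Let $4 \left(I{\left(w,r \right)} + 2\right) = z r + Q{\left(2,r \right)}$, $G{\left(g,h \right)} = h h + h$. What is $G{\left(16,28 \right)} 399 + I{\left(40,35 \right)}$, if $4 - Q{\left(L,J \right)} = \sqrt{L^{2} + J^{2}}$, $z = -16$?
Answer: $323847 - \frac{\sqrt{1229}}{4} \approx 3.2384 \cdot 10^{5}$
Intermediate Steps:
$G{\left(g,h \right)} = h + h^{2}$ ($G{\left(g,h \right)} = h^{2} + h = h + h^{2}$)
$Q{\left(L,J \right)} = 4 - \sqrt{J^{2} + L^{2}}$ ($Q{\left(L,J \right)} = 4 - \sqrt{L^{2} + J^{2}} = 4 - \sqrt{J^{2} + L^{2}}$)
$I{\left(w,r \right)} = -1 - 4 r - \frac{\sqrt{4 + r^{2}}}{4}$ ($I{\left(w,r \right)} = -2 + \frac{- 16 r - \left(-4 + \sqrt{r^{2} + 2^{2}}\right)}{4} = -2 + \frac{- 16 r - \left(-4 + \sqrt{r^{2} + 4}\right)}{4} = -2 + \frac{- 16 r - \left(-4 + \sqrt{4 + r^{2}}\right)}{4} = -2 + \frac{4 - \sqrt{4 + r^{2}} - 16 r}{4} = -2 - \left(-1 + 4 r + \frac{\sqrt{4 + r^{2}}}{4}\right) = -1 - 4 r - \frac{\sqrt{4 + r^{2}}}{4}$)
$G{\left(16,28 \right)} 399 + I{\left(40,35 \right)} = 28 \left(1 + 28\right) 399 - \left(141 + \frac{\sqrt{4 + 35^{2}}}{4}\right) = 28 \cdot 29 \cdot 399 - \left(141 + \frac{\sqrt{4 + 1225}}{4}\right) = 812 \cdot 399 - \left(141 + \frac{\sqrt{1229}}{4}\right) = 323988 - \left(141 + \frac{\sqrt{1229}}{4}\right) = 323847 - \frac{\sqrt{1229}}{4}$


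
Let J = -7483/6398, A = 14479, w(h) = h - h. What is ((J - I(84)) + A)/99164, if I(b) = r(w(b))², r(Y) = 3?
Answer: 13224511/90635896 ≈ 0.14591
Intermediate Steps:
w(h) = 0
J = -1069/914 (J = -7483*1/6398 = -1069/914 ≈ -1.1696)
I(b) = 9 (I(b) = 3² = 9)
((J - I(84)) + A)/99164 = ((-1069/914 - 1*9) + 14479)/99164 = ((-1069/914 - 9) + 14479)*(1/99164) = (-9295/914 + 14479)*(1/99164) = (13224511/914)*(1/99164) = 13224511/90635896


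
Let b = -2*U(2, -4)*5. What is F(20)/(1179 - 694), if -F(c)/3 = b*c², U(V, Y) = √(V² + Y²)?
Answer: 4800*√5/97 ≈ 110.65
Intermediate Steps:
b = -20*√5 (b = -2*√(2² + (-4)²)*5 = -2*√(4 + 16)*5 = -4*√5*5 = -20*√5 ≈ -44.721)
F(c) = 60*√5*c² (F(c) = -3*(-20*√5)*c² = -(-60)*√5*c² = 60*√5*c²)
F(20)/(1179 - 694) = (60*√5*20²)/(1179 - 694) = (60*√5*400)/485 = (24000*√5)*(1/485) = 4800*√5/97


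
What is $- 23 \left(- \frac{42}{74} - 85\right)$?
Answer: $\frac{72818}{37} \approx 1968.1$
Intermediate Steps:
$- 23 \left(- \frac{42}{74} - 85\right) = - 23 \left(\left(-42\right) \frac{1}{74} - 85\right) = - 23 \left(- \frac{21}{37} - 85\right) = \left(-23\right) \left(- \frac{3166}{37}\right) = \frac{72818}{37}$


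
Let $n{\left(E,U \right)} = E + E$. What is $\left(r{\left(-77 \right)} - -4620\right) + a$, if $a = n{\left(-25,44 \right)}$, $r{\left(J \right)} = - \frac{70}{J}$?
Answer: $\frac{50280}{11} \approx 4570.9$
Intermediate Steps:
$n{\left(E,U \right)} = 2 E$
$a = -50$ ($a = 2 \left(-25\right) = -50$)
$\left(r{\left(-77 \right)} - -4620\right) + a = \left(- \frac{70}{-77} - -4620\right) - 50 = \left(\left(-70\right) \left(- \frac{1}{77}\right) + 4620\right) - 50 = \left(\frac{10}{11} + 4620\right) - 50 = \frac{50830}{11} - 50 = \frac{50280}{11}$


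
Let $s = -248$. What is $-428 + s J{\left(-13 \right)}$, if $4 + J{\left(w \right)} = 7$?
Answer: $-1172$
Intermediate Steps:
$J{\left(w \right)} = 3$ ($J{\left(w \right)} = -4 + 7 = 3$)
$-428 + s J{\left(-13 \right)} = -428 - 744 = -1172$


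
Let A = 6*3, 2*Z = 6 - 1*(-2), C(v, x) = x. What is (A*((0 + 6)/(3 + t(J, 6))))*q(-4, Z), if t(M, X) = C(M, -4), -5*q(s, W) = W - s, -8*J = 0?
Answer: 864/5 ≈ 172.80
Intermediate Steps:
J = 0 (J = -⅛*0 = 0)
Z = 4 (Z = (6 - 1*(-2))/2 = (6 + 2)/2 = (½)*8 = 4)
q(s, W) = -W/5 + s/5 (q(s, W) = -(W - s)/5 = -W/5 + s/5)
t(M, X) = -4
A = 18
(A*((0 + 6)/(3 + t(J, 6))))*q(-4, Z) = (18*((0 + 6)/(3 - 4)))*(-⅕*4 + (⅕)*(-4)) = (18*(6/(-1)))*(-⅘ - ⅘) = (18*(6*(-1)))*(-8/5) = (18*(-6))*(-8/5) = -108*(-8/5) = 864/5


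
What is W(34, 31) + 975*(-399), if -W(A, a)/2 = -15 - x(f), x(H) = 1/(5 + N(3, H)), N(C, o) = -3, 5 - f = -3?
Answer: -388994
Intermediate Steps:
f = 8 (f = 5 - 1*(-3) = 5 + 3 = 8)
x(H) = ½ (x(H) = 1/(5 - 3) = 1/2 = ½)
W(A, a) = 31 (W(A, a) = -2*(-15 - 1*½) = -2*(-15 - ½) = -2*(-31/2) = 31)
W(34, 31) + 975*(-399) = 31 + 975*(-399) = 31 - 389025 = -388994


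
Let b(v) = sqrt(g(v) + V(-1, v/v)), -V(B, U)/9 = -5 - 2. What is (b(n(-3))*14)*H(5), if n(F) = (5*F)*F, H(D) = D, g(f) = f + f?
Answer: 210*sqrt(17) ≈ 865.85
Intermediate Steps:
g(f) = 2*f
n(F) = 5*F**2
V(B, U) = 63 (V(B, U) = -9*(-5 - 2) = -9*(-7) = 63)
b(v) = sqrt(63 + 2*v) (b(v) = sqrt(2*v + 63) = sqrt(63 + 2*v))
(b(n(-3))*14)*H(5) = (sqrt(63 + 2*(5*(-3)**2))*14)*5 = (sqrt(63 + 2*(5*9))*14)*5 = (sqrt(63 + 2*45)*14)*5 = (sqrt(63 + 90)*14)*5 = (sqrt(153)*14)*5 = ((3*sqrt(17))*14)*5 = (42*sqrt(17))*5 = 210*sqrt(17)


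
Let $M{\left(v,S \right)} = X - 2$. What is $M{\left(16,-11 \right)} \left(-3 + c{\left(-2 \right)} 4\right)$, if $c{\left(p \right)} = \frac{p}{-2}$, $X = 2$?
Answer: $0$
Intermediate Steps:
$M{\left(v,S \right)} = 0$ ($M{\left(v,S \right)} = 2 - 2 = 0$)
$c{\left(p \right)} = - \frac{p}{2}$ ($c{\left(p \right)} = p \left(- \frac{1}{2}\right) = - \frac{p}{2}$)
$M{\left(16,-11 \right)} \left(-3 + c{\left(-2 \right)} 4\right) = 0 \left(-3 + \left(- \frac{1}{2}\right) \left(-2\right) 4\right) = 0 \left(-3 + 1 \cdot 4\right) = 0 \left(-3 + 4\right) = 0 \cdot 1 = 0$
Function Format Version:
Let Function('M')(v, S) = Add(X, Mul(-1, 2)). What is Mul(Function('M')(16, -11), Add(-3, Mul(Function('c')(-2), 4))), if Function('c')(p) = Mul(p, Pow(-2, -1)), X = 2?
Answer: 0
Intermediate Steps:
Function('M')(v, S) = 0 (Function('M')(v, S) = Add(2, Mul(-1, 2)) = Add(2, -2) = 0)
Function('c')(p) = Mul(Rational(-1, 2), p) (Function('c')(p) = Mul(p, Rational(-1, 2)) = Mul(Rational(-1, 2), p))
Mul(Function('M')(16, -11), Add(-3, Mul(Function('c')(-2), 4))) = Mul(0, Add(-3, Mul(Mul(Rational(-1, 2), -2), 4))) = Mul(0, Add(-3, Mul(1, 4))) = Mul(0, Add(-3, 4)) = Mul(0, 1) = 0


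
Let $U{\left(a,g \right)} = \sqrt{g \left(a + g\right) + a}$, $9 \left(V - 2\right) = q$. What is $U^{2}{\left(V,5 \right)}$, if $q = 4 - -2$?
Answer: $41$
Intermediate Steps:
$q = 6$ ($q = 4 + 2 = 6$)
$V = \frac{8}{3}$ ($V = 2 + \frac{1}{9} \cdot 6 = 2 + \frac{2}{3} = \frac{8}{3} \approx 2.6667$)
$U{\left(a,g \right)} = \sqrt{a + g \left(a + g\right)}$
$U^{2}{\left(V,5 \right)} = \left(\sqrt{\frac{8}{3} + 5^{2} + \frac{8}{3} \cdot 5}\right)^{2} = \left(\sqrt{\frac{8}{3} + 25 + \frac{40}{3}}\right)^{2} = \left(\sqrt{41}\right)^{2} = 41$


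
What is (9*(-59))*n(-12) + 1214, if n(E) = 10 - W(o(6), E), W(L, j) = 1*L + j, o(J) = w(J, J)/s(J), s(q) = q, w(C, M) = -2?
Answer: -10645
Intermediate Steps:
o(J) = -2/J
W(L, j) = L + j
n(E) = 31/3 - E (n(E) = 10 - (-2/6 + E) = 10 - (-2*1/6 + E) = 10 - (-1/3 + E) = 10 + (1/3 - E) = 31/3 - E)
(9*(-59))*n(-12) + 1214 = (9*(-59))*(31/3 - 1*(-12)) + 1214 = -531*(31/3 + 12) + 1214 = -531*67/3 + 1214 = -11859 + 1214 = -10645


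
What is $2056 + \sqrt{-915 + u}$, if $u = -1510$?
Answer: $2056 + 5 i \sqrt{97} \approx 2056.0 + 49.244 i$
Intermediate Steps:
$2056 + \sqrt{-915 + u} = 2056 + \sqrt{-915 - 1510} = 2056 + \sqrt{-2425} = 2056 + 5 i \sqrt{97}$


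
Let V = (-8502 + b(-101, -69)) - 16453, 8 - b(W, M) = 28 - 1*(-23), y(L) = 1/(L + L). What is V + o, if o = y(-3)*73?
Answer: -150061/6 ≈ -25010.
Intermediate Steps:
y(L) = 1/(2*L)
b(W, M) = -43 (b(W, M) = 8 - (28 - 1*(-23)) = 8 - (28 + 23) = 8 - 1*51 = 8 - 51 = -43)
V = -24998 (V = (-8502 - 43) - 16453 = -8545 - 16453 = -24998)
o = -73/6 (o = ((1/2)/(-3))*73 = ((1/2)*(-1/3))*73 = -1/6*73 = -73/6 ≈ -12.167)
V + o = -24998 - 73/6 = -150061/6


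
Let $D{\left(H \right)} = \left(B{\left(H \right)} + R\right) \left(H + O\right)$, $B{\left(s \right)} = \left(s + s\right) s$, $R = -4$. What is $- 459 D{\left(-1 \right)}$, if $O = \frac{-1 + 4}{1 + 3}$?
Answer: $- \frac{459}{2} \approx -229.5$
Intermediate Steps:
$O = \frac{3}{4} \approx 0.75$
$B{\left(s \right)} = 2 s^{2}$ ($B{\left(s \right)} = 2 s s = 2 s^{2}$)
$D{\left(H \right)} = \left(-4 + 2 H^{2}\right) \left(\frac{3}{4} + H\right)$ ($D{\left(H \right)} = \left(2 H^{2} - 4\right) \left(H + \frac{3}{4}\right) = \left(-4 + 2 H^{2}\right) \left(\frac{3}{4} + H\right)$)
$- 459 D{\left(-1 \right)} = - 459 \left(-3 - -4 + 2 \left(-1\right)^{3} + \frac{3 \left(-1\right)^{2}}{2}\right) = - 459 \left(-3 + 4 + 2 \left(-1\right) + \frac{3}{2} \cdot 1\right) = - 459 \left(-3 + 4 - 2 + \frac{3}{2}\right) = \left(-459\right) \frac{1}{2} = - \frac{459}{2}$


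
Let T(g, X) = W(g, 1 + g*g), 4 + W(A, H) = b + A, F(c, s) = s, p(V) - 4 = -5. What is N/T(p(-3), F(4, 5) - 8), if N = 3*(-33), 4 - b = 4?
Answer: 99/5 ≈ 19.800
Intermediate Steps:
b = 0 (b = 4 - 1*4 = 4 - 4 = 0)
p(V) = -1 (p(V) = 4 - 5 = -1)
W(A, H) = -4 + A (W(A, H) = -4 + (0 + A) = -4 + A)
T(g, X) = -4 + g
N = -99
N/T(p(-3), F(4, 5) - 8) = -99/(-4 - 1) = -99/(-5) = -99*(-⅕) = 99/5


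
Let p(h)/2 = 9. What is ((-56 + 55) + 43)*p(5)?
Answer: 756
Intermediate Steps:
p(h) = 18 (p(h) = 2*9 = 18)
((-56 + 55) + 43)*p(5) = ((-56 + 55) + 43)*18 = (-1 + 43)*18 = 42*18 = 756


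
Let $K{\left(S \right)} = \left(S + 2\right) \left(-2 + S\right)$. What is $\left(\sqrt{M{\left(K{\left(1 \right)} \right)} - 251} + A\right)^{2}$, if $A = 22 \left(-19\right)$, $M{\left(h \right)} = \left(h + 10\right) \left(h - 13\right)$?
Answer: $174361 - 9196 i \sqrt{3} \approx 1.7436 \cdot 10^{5} - 15928.0 i$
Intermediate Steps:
$K{\left(S \right)} = \left(-2 + S\right) \left(2 + S\right)$ ($K{\left(S \right)} = \left(2 + S\right) \left(-2 + S\right) = \left(-2 + S\right) \left(2 + S\right)$)
$M{\left(h \right)} = \left(-13 + h\right) \left(10 + h\right)$ ($M{\left(h \right)} = \left(10 + h\right) \left(-13 + h\right) = \left(-13 + h\right) \left(10 + h\right)$)
$A = -418$
$\left(\sqrt{M{\left(K{\left(1 \right)} \right)} - 251} + A\right)^{2} = \left(\sqrt{\left(-130 + \left(-4 + 1^{2}\right)^{2} - 3 \left(-4 + 1^{2}\right)\right) - 251} - 418\right)^{2} = \left(\sqrt{\left(-130 + \left(-4 + 1\right)^{2} - 3 \left(-4 + 1\right)\right) - 251} - 418\right)^{2} = \left(\sqrt{\left(-130 + \left(-3\right)^{2} - -9\right) - 251} - 418\right)^{2} = \left(\sqrt{\left(-130 + 9 + 9\right) - 251} - 418\right)^{2} = \left(\sqrt{-112 - 251} - 418\right)^{2} = \left(\sqrt{-363} - 418\right)^{2} = \left(11 i \sqrt{3} - 418\right)^{2} = \left(-418 + 11 i \sqrt{3}\right)^{2}$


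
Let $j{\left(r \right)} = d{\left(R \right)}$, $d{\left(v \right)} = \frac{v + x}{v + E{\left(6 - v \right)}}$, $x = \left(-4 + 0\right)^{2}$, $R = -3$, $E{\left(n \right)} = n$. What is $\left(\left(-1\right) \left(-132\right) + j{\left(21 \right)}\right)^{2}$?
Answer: $\frac{648025}{36} \approx 18001.0$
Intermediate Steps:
$x = 16$ ($x = \left(-4\right)^{2} = 16$)
$d{\left(v \right)} = \frac{8}{3} + \frac{v}{6}$ ($d{\left(v \right)} = \frac{v + 16}{v - \left(-6 + v\right)} = \frac{16 + v}{6} = \left(16 + v\right) \frac{1}{6} = \frac{8}{3} + \frac{v}{6}$)
$j{\left(r \right)} = \frac{13}{6}$ ($j{\left(r \right)} = \frac{8}{3} + \frac{1}{6} \left(-3\right) = \frac{8}{3} - \frac{1}{2} = \frac{13}{6}$)
$\left(\left(-1\right) \left(-132\right) + j{\left(21 \right)}\right)^{2} = \left(\left(-1\right) \left(-132\right) + \frac{13}{6}\right)^{2} = \left(132 + \frac{13}{6}\right)^{2} = \left(\frac{805}{6}\right)^{2} = \frac{648025}{36}$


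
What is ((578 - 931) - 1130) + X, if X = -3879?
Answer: -5362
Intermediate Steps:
((578 - 931) - 1130) + X = ((578 - 931) - 1130) - 3879 = (-353 - 1130) - 3879 = -1483 - 3879 = -5362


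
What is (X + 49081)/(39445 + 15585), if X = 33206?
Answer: 82287/55030 ≈ 1.4953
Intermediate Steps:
(X + 49081)/(39445 + 15585) = (33206 + 49081)/(39445 + 15585) = 82287/55030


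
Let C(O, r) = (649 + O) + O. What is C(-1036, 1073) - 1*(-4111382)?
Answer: 4109959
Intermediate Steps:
C(O, r) = 649 + 2*O
C(-1036, 1073) - 1*(-4111382) = (649 + 2*(-1036)) - 1*(-4111382) = (649 - 2072) + 4111382 = -1423 + 4111382 = 4109959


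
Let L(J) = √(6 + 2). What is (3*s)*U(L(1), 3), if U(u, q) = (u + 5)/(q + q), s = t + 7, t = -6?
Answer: 5/2 + √2 ≈ 3.9142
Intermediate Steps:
s = 1 (s = -6 + 7 = 1)
L(J) = 2*√2 (L(J) = √8 = 2*√2)
U(u, q) = (5 + u)/(2*q) (U(u, q) = (5 + u)/((2*q)) = (5 + u)*(1/(2*q)) = (5 + u)/(2*q))
(3*s)*U(L(1), 3) = (3*1)*((½)*(5 + 2*√2)/3) = 3*((½)*(⅓)*(5 + 2*√2)) = 3*(⅚ + √2/3) = 5/2 + √2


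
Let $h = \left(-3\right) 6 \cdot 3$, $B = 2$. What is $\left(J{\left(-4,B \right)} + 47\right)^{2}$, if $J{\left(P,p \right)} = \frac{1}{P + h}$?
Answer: $\frac{7425625}{3364} \approx 2207.4$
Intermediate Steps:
$h = -54$ ($h = \left(-18\right) 3 = -54$)
$J{\left(P,p \right)} = \frac{1}{-54 + P}$ ($J{\left(P,p \right)} = \frac{1}{P - 54} = \frac{1}{-54 + P}$)
$\left(J{\left(-4,B \right)} + 47\right)^{2} = \left(\frac{1}{-54 - 4} + 47\right)^{2} = \left(\frac{1}{-58} + 47\right)^{2} = \left(- \frac{1}{58} + 47\right)^{2} = \left(\frac{2725}{58}\right)^{2} = \frac{7425625}{3364}$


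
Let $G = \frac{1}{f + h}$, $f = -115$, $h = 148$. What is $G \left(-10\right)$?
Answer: $- \frac{10}{33} \approx -0.30303$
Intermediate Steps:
$G = \frac{1}{33}$ ($G = \frac{1}{-115 + 148} = \frac{1}{33} \approx 0.030303$)
$G \left(-10\right) = \frac{1}{33} \left(-10\right) = - \frac{10}{33}$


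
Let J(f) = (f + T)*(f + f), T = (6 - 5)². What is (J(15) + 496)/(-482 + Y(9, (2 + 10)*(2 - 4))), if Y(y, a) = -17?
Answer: -976/499 ≈ -1.9559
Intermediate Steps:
T = 1 (T = 1² = 1)
J(f) = 2*f*(1 + f) (J(f) = (f + 1)*(f + f) = (1 + f)*(2*f) = 2*f*(1 + f))
(J(15) + 496)/(-482 + Y(9, (2 + 10)*(2 - 4))) = (2*15*(1 + 15) + 496)/(-482 - 17) = (2*15*16 + 496)/(-499) = (480 + 496)*(-1/499) = 976*(-1/499) = -976/499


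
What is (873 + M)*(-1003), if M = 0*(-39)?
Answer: -875619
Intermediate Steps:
M = 0
(873 + M)*(-1003) = (873 + 0)*(-1003) = 873*(-1003) = -875619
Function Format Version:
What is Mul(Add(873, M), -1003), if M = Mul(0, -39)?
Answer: -875619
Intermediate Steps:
M = 0
Mul(Add(873, M), -1003) = Mul(Add(873, 0), -1003) = Mul(873, -1003) = -875619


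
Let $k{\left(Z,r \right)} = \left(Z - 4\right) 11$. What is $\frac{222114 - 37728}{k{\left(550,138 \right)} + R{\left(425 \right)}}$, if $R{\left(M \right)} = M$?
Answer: $\frac{184386}{6431} \approx 28.671$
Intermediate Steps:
$k{\left(Z,r \right)} = -44 + 11 Z$ ($k{\left(Z,r \right)} = \left(-4 + Z\right) 11 = -44 + 11 Z$)
$\frac{222114 - 37728}{k{\left(550,138 \right)} + R{\left(425 \right)}} = \frac{222114 - 37728}{\left(-44 + 11 \cdot 550\right) + 425} = \frac{184386}{\left(-44 + 6050\right) + 425} = \frac{184386}{6006 + 425} = \frac{184386}{6431}$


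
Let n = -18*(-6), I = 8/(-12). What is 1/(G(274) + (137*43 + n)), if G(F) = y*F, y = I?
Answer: 3/17449 ≈ 0.00017193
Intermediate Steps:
I = -2/3 (I = 8*(-1/12) = -2/3 ≈ -0.66667)
n = 108
y = -2/3 ≈ -0.66667
G(F) = -2*F/3
1/(G(274) + (137*43 + n)) = 1/(-2/3*274 + (137*43 + 108)) = 1/(-548/3 + (5891 + 108)) = 1/(-548/3 + 5999) = 1/(17449/3) = 3/17449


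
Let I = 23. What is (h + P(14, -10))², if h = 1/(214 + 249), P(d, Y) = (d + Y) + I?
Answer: 156300004/214369 ≈ 729.12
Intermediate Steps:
P(d, Y) = 23 + Y + d (P(d, Y) = (d + Y) + 23 = (Y + d) + 23 = 23 + Y + d)
h = 1/463 ≈ 0.0021598
(h + P(14, -10))² = (1/463 + (23 - 10 + 14))² = (1/463 + 27)² = (12502/463)² = 156300004/214369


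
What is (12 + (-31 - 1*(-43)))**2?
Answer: 576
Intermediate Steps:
(12 + (-31 - 1*(-43)))**2 = (12 + (-31 + 43))**2 = (12 + 12)**2 = 24**2 = 576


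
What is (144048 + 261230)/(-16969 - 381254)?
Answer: -405278/398223 ≈ -1.0177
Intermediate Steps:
(144048 + 261230)/(-16969 - 381254) = 405278/(-398223) = 405278*(-1/398223) = -405278/398223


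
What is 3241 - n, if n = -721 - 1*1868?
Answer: 5830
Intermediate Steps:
n = -2589 (n = -721 - 1868 = -2589)
3241 - n = 3241 - 1*(-2589) = 3241 + 2589 = 5830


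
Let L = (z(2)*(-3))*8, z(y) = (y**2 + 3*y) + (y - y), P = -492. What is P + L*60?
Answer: -14892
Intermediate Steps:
z(y) = y**2 + 3*y (z(y) = (y**2 + 3*y) + 0 = y**2 + 3*y)
L = -240 (L = ((2*(3 + 2))*(-3))*8 = ((2*5)*(-3))*8 = (10*(-3))*8 = -30*8 = -240)
P + L*60 = -492 - 240*60 = -492 - 14400 = -14892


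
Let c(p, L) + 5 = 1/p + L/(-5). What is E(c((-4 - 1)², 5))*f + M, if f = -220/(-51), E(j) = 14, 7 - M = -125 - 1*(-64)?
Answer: 6548/51 ≈ 128.39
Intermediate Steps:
c(p, L) = -5 + 1/p - L/5 (c(p, L) = -5 + (1/p + L/(-5)) = -5 + (1/p + L*(-⅕)) = -5 + (1/p - L/5) = -5 + 1/p - L/5)
M = 68 (M = 7 - (-125 - 1*(-64)) = 7 - (-125 + 64) = 7 - 1*(-61) = 7 + 61 = 68)
f = 220/51 (f = -220*(-1/51) = 220/51 ≈ 4.3137)
E(c((-4 - 1)², 5))*f + M = 14*(220/51) + 68 = 3080/51 + 68 = 6548/51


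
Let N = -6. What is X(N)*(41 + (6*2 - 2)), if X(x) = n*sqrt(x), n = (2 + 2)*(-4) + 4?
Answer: -612*I*sqrt(6) ≈ -1499.1*I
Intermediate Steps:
n = -12 (n = 4*(-4) + 4 = -16 + 4 = -12)
X(x) = -12*sqrt(x)
X(N)*(41 + (6*2 - 2)) = (-12*I*sqrt(6))*(41 + (6*2 - 2)) = (-12*I*sqrt(6))*(41 + (12 - 2)) = (-12*I*sqrt(6))*(41 + 10) = -12*I*sqrt(6)*51 = -612*I*sqrt(6)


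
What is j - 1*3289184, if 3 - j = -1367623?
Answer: -1921558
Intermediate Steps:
j = 1367626 (j = 3 - 1*(-1367623) = 3 + 1367623 = 1367626)
j - 1*3289184 = 1367626 - 1*3289184 = 1367626 - 3289184 = -1921558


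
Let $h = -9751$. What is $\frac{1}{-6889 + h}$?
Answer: $- \frac{1}{16640} \approx -6.0096 \cdot 10^{-5}$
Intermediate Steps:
$\frac{1}{-6889 + h} = \frac{1}{-6889 - 9751} = \frac{1}{-16640} = - \frac{1}{16640}$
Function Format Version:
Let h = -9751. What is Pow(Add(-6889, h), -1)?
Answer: Rational(-1, 16640) ≈ -6.0096e-5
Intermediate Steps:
Pow(Add(-6889, h), -1) = Pow(Add(-6889, -9751), -1) = Pow(-16640, -1) = Rational(-1, 16640)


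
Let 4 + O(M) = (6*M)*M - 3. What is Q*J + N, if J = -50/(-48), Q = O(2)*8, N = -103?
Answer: 116/3 ≈ 38.667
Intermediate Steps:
O(M) = -7 + 6*M**2 (O(M) = -4 + ((6*M)*M - 3) = -4 + (6*M**2 - 3) = -4 + (-3 + 6*M**2) = -7 + 6*M**2)
Q = 136 (Q = (-7 + 6*2**2)*8 = (-7 + 6*4)*8 = (-7 + 24)*8 = 17*8 = 136)
J = 25/24 (J = -50*(-1/48) = 25/24 ≈ 1.0417)
Q*J + N = 136*(25/24) - 103 = 425/3 - 103 = 116/3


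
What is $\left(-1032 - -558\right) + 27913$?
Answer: $27439$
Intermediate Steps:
$\left(-1032 - -558\right) + 27913 = \left(-1032 + 558\right) + 27913 = -474 + 27913 = 27439$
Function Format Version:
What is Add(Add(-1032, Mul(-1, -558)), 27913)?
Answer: 27439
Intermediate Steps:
Add(Add(-1032, Mul(-1, -558)), 27913) = Add(Add(-1032, 558), 27913) = Add(-474, 27913) = 27439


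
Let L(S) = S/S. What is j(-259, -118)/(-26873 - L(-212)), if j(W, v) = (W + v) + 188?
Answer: 21/2986 ≈ 0.0070328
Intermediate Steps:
L(S) = 1
j(W, v) = 188 + W + v
j(-259, -118)/(-26873 - L(-212)) = (188 - 259 - 118)/(-26873 - 1*1) = -189/(-26873 - 1) = -189/(-26874) = -189*(-1/26874) = 21/2986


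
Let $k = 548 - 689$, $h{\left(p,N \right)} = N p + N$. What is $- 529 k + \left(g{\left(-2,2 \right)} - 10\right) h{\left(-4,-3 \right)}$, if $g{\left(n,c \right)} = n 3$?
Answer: $74445$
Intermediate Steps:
$h{\left(p,N \right)} = N + N p$
$g{\left(n,c \right)} = 3 n$
$k = -141$ ($k = 548 - 689 = -141$)
$- 529 k + \left(g{\left(-2,2 \right)} - 10\right) h{\left(-4,-3 \right)} = \left(-529\right) \left(-141\right) + \left(3 \left(-2\right) - 10\right) \left(- 3 \left(1 - 4\right)\right) = 74589 + \left(-6 - 10\right) \left(\left(-3\right) \left(-3\right)\right) = 74589 - 144 = 74445$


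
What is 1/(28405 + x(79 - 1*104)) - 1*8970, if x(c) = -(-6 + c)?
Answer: -255070919/28436 ≈ -8970.0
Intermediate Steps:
x(c) = 6 - c
1/(28405 + x(79 - 1*104)) - 1*8970 = 1/(28405 + (6 - (79 - 1*104))) - 1*8970 = 1/(28405 + (6 - (79 - 104))) - 8970 = 1/(28405 + (6 - 1*(-25))) - 8970 = 1/(28405 + (6 + 25)) - 8970 = 1/(28405 + 31) - 8970 = 1/28436 - 8970 = -255070919/28436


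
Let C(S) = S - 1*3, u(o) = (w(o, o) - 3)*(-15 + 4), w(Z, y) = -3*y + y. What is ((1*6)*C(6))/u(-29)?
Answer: -18/605 ≈ -0.029752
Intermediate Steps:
w(Z, y) = -2*y
u(o) = 33 + 22*o (u(o) = (-2*o - 3)*(-15 + 4) = (-3 - 2*o)*(-11) = 33 + 22*o)
C(S) = -3 + S (C(S) = S - 3 = -3 + S)
((1*6)*C(6))/u(-29) = ((1*6)*(-3 + 6))/(33 + 22*(-29)) = (6*3)/(33 - 638) = 18/(-605) = 18*(-1/605) = -18/605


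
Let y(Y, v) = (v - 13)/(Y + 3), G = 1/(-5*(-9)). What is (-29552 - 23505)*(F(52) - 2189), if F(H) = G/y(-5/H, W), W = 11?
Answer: 543551509247/4680 ≈ 1.1614e+8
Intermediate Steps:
G = 1/45 ≈ 0.022222
y(Y, v) = (-13 + v)/(3 + Y)
F(H) = -1/30 + 1/(18*H) (F(H) = 1/(45*(((-13 + 11)/(3 - 5/H)))) = 1/(45*((-2/(3 - 5/H)))) = (-3/2 + 5/(2*H))/45 = -1/30 + 1/(18*H))
(-29552 - 23505)*(F(52) - 2189) = (-29552 - 23505)*((1/90)*(5 - 3*52)/52 - 2189) = -53057*((1/90)*(1/52)*(5 - 156) - 2189) = -53057*((1/90)*(1/52)*(-151) - 2189) = -53057*(-151/4680 - 2189) = -53057*(-10244671/4680) = 543551509247/4680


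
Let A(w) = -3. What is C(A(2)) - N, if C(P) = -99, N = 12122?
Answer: -12221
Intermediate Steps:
C(A(2)) - N = -99 - 1*12122 = -99 - 12122 = -12221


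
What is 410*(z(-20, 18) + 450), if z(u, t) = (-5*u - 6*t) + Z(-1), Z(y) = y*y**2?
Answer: 180810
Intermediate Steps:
Z(y) = y**3
z(u, t) = -1 - 6*t - 5*u (z(u, t) = (-5*u - 6*t) + (-1)**3 = (-6*t - 5*u) - 1 = -1 - 6*t - 5*u)
410*(z(-20, 18) + 450) = 410*((-1 - 6*18 - 5*(-20)) + 450) = 410*((-1 - 108 + 100) + 450) = 410*(-9 + 450) = 410*441 = 180810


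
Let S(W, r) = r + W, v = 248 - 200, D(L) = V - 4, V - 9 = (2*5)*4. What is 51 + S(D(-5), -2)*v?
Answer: 2115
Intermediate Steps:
V = 49 (V = 9 + (2*5)*4 = 9 + 10*4 = 9 + 40 = 49)
D(L) = 45 (D(L) = 49 - 4 = 45)
v = 48
S(W, r) = W + r
51 + S(D(-5), -2)*v = 51 + (45 - 2)*48 = 51 + 43*48 = 51 + 2064 = 2115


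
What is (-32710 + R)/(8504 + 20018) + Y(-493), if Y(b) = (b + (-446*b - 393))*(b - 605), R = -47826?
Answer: -3429103353644/14261 ≈ -2.4045e+8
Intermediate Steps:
Y(b) = (-605 + b)*(-393 - 445*b) (Y(b) = (b + (-393 - 446*b))*(-605 + b) = (-393 - 445*b)*(-605 + b) = (-605 + b)*(-393 - 445*b))
(-32710 + R)/(8504 + 20018) + Y(-493) = (-32710 - 47826)/(8504 + 20018) + (237765 - 445*(-493)² + 268832*(-493)) = -80536/28522 + (237765 - 445*243049 - 132534176) = -80536*1/28522 + (237765 - 108156805 - 132534176) = -40268/14261 - 240453216 = -3429103353644/14261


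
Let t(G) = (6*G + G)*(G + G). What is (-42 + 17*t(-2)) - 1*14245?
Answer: -13335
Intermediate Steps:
t(G) = 14*G² (t(G) = (7*G)*(2*G) = 14*G²)
(-42 + 17*t(-2)) - 1*14245 = (-42 + 17*(14*(-2)²)) - 1*14245 = (-42 + 17*(14*4)) - 14245 = (-42 + 17*56) - 14245 = (-42 + 952) - 14245 = 910 - 14245 = -13335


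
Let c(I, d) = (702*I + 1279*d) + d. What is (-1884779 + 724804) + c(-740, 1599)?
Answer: 367265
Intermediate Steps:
c(I, d) = 702*I + 1280*d
(-1884779 + 724804) + c(-740, 1599) = (-1884779 + 724804) + (702*(-740) + 1280*1599) = -1159975 + (-519480 + 2046720) = -1159975 + 1527240 = 367265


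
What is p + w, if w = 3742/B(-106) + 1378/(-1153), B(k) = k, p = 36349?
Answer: 2219020744/61109 ≈ 36313.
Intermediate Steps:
w = -2230297/61109 (w = 3742/(-106) + 1378/(-1153) = 3742*(-1/106) + 1378*(-1/1153) = -1871/53 - 1378/1153 = -2230297/61109 ≈ -36.497)
p + w = 36349 - 2230297/61109 = 2219020744/61109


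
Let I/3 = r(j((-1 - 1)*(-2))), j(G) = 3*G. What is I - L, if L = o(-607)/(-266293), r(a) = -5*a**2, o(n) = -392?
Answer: -575193272/266293 ≈ -2160.0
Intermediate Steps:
L = 392/266293 (L = -392/(-266293) = -392*(-1/266293) = 392/266293 ≈ 0.0014721)
I = -2160 (I = 3*(-5*36*(-1 - 1)**2) = 3*(-5*(3*(-2*(-2)))**2) = 3*(-5*(3*4)**2) = 3*(-5*12**2) = 3*(-5*144) = 3*(-720) = -2160)
I - L = -2160 - 1*392/266293 = -2160 - 392/266293 = -575193272/266293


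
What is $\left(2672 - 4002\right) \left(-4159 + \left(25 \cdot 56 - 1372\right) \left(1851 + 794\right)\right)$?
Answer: $-92968330$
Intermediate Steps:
$\left(2672 - 4002\right) \left(-4159 + \left(25 \cdot 56 - 1372\right) \left(1851 + 794\right)\right) = - 1330 \left(-4159 + \left(1400 - 1372\right) 2645\right) = - 1330 \left(-4159 + 28 \cdot 2645\right) = - 1330 \left(-4159 + 74060\right) = \left(-1330\right) 69901 = -92968330$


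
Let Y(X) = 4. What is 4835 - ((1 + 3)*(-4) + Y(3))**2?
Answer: 4691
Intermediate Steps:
4835 - ((1 + 3)*(-4) + Y(3))**2 = 4835 - ((1 + 3)*(-4) + 4)**2 = 4835 - (4*(-4) + 4)**2 = 4835 - (-16 + 4)**2 = 4835 - 1*(-12)**2 = 4835 - 1*144 = 4835 - 144 = 4691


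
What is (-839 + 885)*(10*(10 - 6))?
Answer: 1840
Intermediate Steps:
(-839 + 885)*(10*(10 - 6)) = 46*(10*4) = 46*40 = 1840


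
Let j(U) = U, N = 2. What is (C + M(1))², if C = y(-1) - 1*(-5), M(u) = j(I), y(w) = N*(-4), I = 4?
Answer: 1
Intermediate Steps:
y(w) = -8 (y(w) = 2*(-4) = -8)
M(u) = 4
C = -3 (C = -8 - 1*(-5) = -8 + 5 = -3)
(C + M(1))² = (-3 + 4)² = 1² = 1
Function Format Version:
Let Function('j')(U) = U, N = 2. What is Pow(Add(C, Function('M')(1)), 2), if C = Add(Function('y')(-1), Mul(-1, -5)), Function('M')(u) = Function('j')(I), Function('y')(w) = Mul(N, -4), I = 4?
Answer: 1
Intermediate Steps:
Function('y')(w) = -8 (Function('y')(w) = Mul(2, -4) = -8)
Function('M')(u) = 4
C = -3 (C = Add(-8, Mul(-1, -5)) = Add(-8, 5) = -3)
Pow(Add(C, Function('M')(1)), 2) = Pow(Add(-3, 4), 2) = Pow(1, 2) = 1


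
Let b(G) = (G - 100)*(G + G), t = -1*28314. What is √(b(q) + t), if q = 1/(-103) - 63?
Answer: I*√82449026/103 ≈ 88.157*I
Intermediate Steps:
t = -28314
q = -6490/103 (q = -1/103 - 63 = -6490/103 ≈ -63.010)
b(G) = 2*G*(-100 + G) (b(G) = (-100 + G)*(2*G) = 2*G*(-100 + G))
√(b(q) + t) = √(2*(-6490/103)*(-100 - 6490/103) - 28314) = √(2*(-6490/103)*(-16790/103) - 28314) = √(217934200/10609 - 28314) = √(-82449026/10609) = I*√82449026/103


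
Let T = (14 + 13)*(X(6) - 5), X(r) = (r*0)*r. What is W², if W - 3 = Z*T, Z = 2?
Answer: 71289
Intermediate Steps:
X(r) = 0 (X(r) = 0*r = 0)
T = -135 (T = (14 + 13)*(0 - 5) = 27*(-5) = -135)
W = -267 (W = 3 + 2*(-135) = 3 - 270 = -267)
W² = (-267)² = 71289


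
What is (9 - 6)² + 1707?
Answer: 1716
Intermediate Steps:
(9 - 6)² + 1707 = 3² + 1707 = 9 + 1707 = 1716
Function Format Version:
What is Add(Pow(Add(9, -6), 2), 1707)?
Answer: 1716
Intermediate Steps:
Add(Pow(Add(9, -6), 2), 1707) = Add(Pow(3, 2), 1707) = Add(9, 1707) = 1716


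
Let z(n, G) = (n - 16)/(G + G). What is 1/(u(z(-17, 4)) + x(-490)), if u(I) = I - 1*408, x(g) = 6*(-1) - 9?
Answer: -8/3417 ≈ -0.0023412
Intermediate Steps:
x(g) = -15 (x(g) = -6 - 9 = -15)
z(n, G) = (-16 + n)/(2*G) (z(n, G) = (-16 + n)/((2*G)) = (-16 + n)*(1/(2*G)) = (-16 + n)/(2*G))
u(I) = -408 + I (u(I) = I - 408 = -408 + I)
1/(u(z(-17, 4)) + x(-490)) = 1/((-408 + (½)*(-16 - 17)/4) - 15) = 1/((-408 + (½)*(¼)*(-33)) - 15) = 1/((-408 - 33/8) - 15) = 1/(-3297/8 - 15) = 1/(-3417/8) = -8/3417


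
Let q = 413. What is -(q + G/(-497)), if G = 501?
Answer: -204760/497 ≈ -411.99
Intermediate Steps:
-(q + G/(-497)) = -(413 + 501/(-497)) = -(413 + 501*(-1/497)) = -(413 - 501/497) = -1*204760/497 = -204760/497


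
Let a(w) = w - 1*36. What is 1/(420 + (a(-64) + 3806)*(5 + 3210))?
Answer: 1/11915210 ≈ 8.3926e-8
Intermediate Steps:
a(w) = -36 + w (a(w) = w - 36 = -36 + w)
1/(420 + (a(-64) + 3806)*(5 + 3210)) = 1/(420 + ((-36 - 64) + 3806)*(5 + 3210)) = 1/(420 + (-100 + 3806)*3215) = 1/(420 + 3706*3215) = 1/(420 + 11914790) = 1/11915210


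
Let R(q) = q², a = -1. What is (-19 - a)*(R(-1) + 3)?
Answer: -72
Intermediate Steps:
(-19 - a)*(R(-1) + 3) = (-19 - 1*(-1))*((-1)² + 3) = (-19 + 1)*(1 + 3) = -18*4 = -72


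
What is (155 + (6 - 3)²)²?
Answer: 26896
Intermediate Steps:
(155 + (6 - 3)²)² = (155 + 3²)² = (155 + 9)² = 164² = 26896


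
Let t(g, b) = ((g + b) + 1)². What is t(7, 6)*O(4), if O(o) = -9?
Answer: -1764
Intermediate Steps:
t(g, b) = (1 + b + g)² (t(g, b) = ((b + g) + 1)² = (1 + b + g)²)
t(7, 6)*O(4) = (1 + 6 + 7)²*(-9) = 14²*(-9) = 196*(-9) = -1764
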